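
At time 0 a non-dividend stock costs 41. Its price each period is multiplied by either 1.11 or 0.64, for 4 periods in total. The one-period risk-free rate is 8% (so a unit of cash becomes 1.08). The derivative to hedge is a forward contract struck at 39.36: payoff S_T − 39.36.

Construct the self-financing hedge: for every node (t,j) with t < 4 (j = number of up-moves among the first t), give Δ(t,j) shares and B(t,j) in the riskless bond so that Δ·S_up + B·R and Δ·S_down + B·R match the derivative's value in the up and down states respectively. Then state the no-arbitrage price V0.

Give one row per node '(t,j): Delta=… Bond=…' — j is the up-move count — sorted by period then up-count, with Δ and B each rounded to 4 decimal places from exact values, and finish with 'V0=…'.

(0,0): Delta=1.0000 Bond=-28.9308
(1,0): Delta=1.0000 Bond=-31.2452
(1,1): Delta=1.0000 Bond=-31.2452
(2,0): Delta=1.0000 Bond=-33.7449
(2,1): Delta=1.0000 Bond=-33.7449
(2,2): Delta=1.0000 Bond=-33.7449
(3,0): Delta=1.0000 Bond=-36.4444
(3,1): Delta=1.0000 Bond=-36.4444
(3,2): Delta=1.0000 Bond=-36.4444
(3,3): Delta=1.0000 Bond=-36.4444
V0=12.0692

The replicating-portfolio and risk-neutral prices coincide; use p* = (1.08−0.64)/(1.11−0.64) = 0.9362 for the latter.
Payoff layer (t=4): V(4,0)=-32.4813, V(4,1)=-27.4298, V(4,2)=-18.6686, V(4,3)=-3.4734, V(4,4)=22.8809
  t=3,j=0: stock 10.7479 → up 11.9302 (V=-27.4298), down 6.8787 (V=-32.4813). Price -25.6965; hedge Δ=1.0000, bond B=-36.4444.
  t=3,j=1: stock 18.6409 → up 20.6914 (V=-18.6686), down 11.9302 (V=-27.4298). Price -17.8035; hedge Δ=1.0000, bond B=-36.4444.
  t=3,j=2: stock 32.3303 → up 35.8866 (V=-3.4734), down 20.6914 (V=-18.6686). Price -4.1141; hedge Δ=1.0000, bond B=-36.4444.
  t=3,j=3: stock 56.0729 → up 62.2409 (V=22.8809), down 35.8866 (V=-3.4734). Price 19.6284; hedge Δ=1.0000, bond B=-36.4444.
  t=2,j=0: stock 16.7936 → up 18.6409 (V=-17.8035), down 10.7479 (V=-25.6965). Price -16.9513; hedge Δ=1.0000, bond B=-33.7449.
  t=2,j=1: stock 29.1264 → up 32.3303 (V=-4.1141), down 18.6409 (V=-17.8035). Price -4.6185; hedge Δ=1.0000, bond B=-33.7449.
  t=2,j=2: stock 50.5161 → up 56.0729 (V=19.6284), down 32.3303 (V=-4.1141). Price 16.7712; hedge Δ=1.0000, bond B=-33.7449.
  t=1,j=0: stock 26.2400 → up 29.1264 (V=-4.6185), down 16.7936 (V=-16.9513). Price -5.0052; hedge Δ=1.0000, bond B=-31.2452.
  t=1,j=1: stock 45.5100 → up 50.5161 (V=16.7712), down 29.1264 (V=-4.6185). Price 14.2648; hedge Δ=1.0000, bond B=-31.2452.
  t=0,j=0: stock 41.0000 → up 45.5100 (V=14.2648), down 26.2400 (V=-5.0052). Price 12.0692; hedge Δ=1.0000, bond B=-28.9308.
Each (Δ,B) replicates both successor values, so the strategy is self-financing and V0 is arbitrage-free.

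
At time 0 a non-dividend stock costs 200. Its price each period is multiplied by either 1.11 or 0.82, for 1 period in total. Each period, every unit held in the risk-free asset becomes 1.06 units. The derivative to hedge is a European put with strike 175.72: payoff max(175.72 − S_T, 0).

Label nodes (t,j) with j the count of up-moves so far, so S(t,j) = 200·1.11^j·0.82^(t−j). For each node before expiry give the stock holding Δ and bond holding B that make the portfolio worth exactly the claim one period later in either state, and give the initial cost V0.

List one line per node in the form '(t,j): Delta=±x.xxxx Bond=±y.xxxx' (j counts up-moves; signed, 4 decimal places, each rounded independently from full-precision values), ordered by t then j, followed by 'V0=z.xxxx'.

(0,0): Delta=-0.2021 Bond=42.3201
V0=1.9063

No-arbitrage ⇒ martingale measure with p* = (R−d)/(u−d) = 0.8276.
Terminal values V(1,·): V(1,0)=11.7200, V(1,1)=0.0000
  t=0,j=0: stock 200.0000 → up 222.0000 (V=0.0000), down 164.0000 (V=11.7200). Price 1.9063; hedge Δ=-0.2021, bond B=42.3201.
Self-financing check: at every node Δ·S+B equals the discounted successor values.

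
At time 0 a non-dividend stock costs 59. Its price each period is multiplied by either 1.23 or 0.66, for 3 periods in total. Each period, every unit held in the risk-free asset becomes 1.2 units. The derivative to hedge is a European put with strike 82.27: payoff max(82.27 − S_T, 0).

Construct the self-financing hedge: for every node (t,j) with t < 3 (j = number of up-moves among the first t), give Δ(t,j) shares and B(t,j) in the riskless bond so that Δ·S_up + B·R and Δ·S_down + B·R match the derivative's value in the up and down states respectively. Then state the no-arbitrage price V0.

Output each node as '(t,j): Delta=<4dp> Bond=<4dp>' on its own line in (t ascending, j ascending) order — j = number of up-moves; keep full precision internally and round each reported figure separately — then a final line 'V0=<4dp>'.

(0,0): Delta=-0.4899 Bond=31.0587
(1,0): Delta=-1.0000 Bond=57.1319
(1,1): Delta=-0.4747 Bond=36.1671
(2,0): Delta=-1.0000 Bond=68.5583
(2,1): Delta=-1.0000 Bond=68.5583
(2,2): Delta=-0.4591 Bond=42.0028
V0=2.1519

No-arbitrage ⇒ martingale measure with p* = (R−d)/(u−d) = 0.9474.
Payoff layer (t=3): V(3,0)=65.3077, V(3,1)=50.6585, V(3,2)=23.3577, V(3,3)=0.0000
  t=2,j=0: stock 25.7004 → up 31.6115 (V=50.6585), down 16.9623 (V=65.3077). Price 42.8579; hedge Δ=-1.0000, bond B=68.5583.
  t=2,j=1: stock 47.8962 → up 58.9123 (V=23.3577), down 31.6115 (V=50.6585). Price 20.6621; hedge Δ=-1.0000, bond B=68.5583.
  t=2,j=2: stock 89.2611 → up 109.7912 (V=0.0000), down 58.9123 (V=23.3577). Price 1.0245; hedge Δ=-0.4591, bond B=42.0028.
  t=1,j=0: stock 38.9400 → up 47.8962 (V=20.6621), down 25.7004 (V=42.8579). Price 18.1919; hedge Δ=-1.0000, bond B=57.1319.
  t=1,j=1: stock 72.5700 → up 89.2611 (V=1.0245), down 47.8962 (V=20.6621). Price 1.7150; hedge Δ=-0.4747, bond B=36.1671.
  t=0,j=0: stock 59.0000 → up 72.5700 (V=1.7150), down 38.9400 (V=18.1919). Price 2.1519; hedge Δ=-0.4899, bond B=31.0587.
Each (Δ,B) replicates both successor values, so the strategy is self-financing and V0 is arbitrage-free.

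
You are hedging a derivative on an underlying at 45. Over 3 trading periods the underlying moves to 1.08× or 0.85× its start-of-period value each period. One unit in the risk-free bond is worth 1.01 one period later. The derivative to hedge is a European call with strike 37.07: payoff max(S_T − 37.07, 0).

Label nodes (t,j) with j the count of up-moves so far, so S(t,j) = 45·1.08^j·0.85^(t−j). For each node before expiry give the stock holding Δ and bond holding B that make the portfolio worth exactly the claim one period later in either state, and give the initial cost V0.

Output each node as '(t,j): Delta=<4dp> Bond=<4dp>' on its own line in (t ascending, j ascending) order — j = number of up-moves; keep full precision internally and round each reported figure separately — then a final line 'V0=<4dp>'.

(0,0): Delta=0.8559 Bond=-28.8713
(1,0): Delta=0.5907 Bond=-19.0146
(1,1): Delta=0.9473 Bond=-33.5986
(2,0): Delta=0.0000 Bond=0.0000
(2,1): Delta=0.7941 Bond=-27.6069
(2,2): Delta=1.0000 Bond=-36.7030
V0=9.6455

No-arbitrage ⇒ martingale measure with p* = (R−d)/(u−d) = 0.6957.
Terminal values V(3,·): V(3,0)=0.0000, V(3,1)=0.0000, V(3,2)=7.5448, V(3,3)=19.6170
Node (2,0) S=32.5125: V=(p*·0.0000+(1−p*)·0.0000)/1.01=0.0000; Δ=(0.0000−0.0000)/(35.1135−27.6356)=0.0000; B=V−Δ·S=0.0000
Node (2,1) S=41.3100: V=(p*·7.5448+(1−p*)·0.0000)/1.01=5.1966; Δ=(7.5448−0.0000)/(44.6148−35.1135)=0.7941; B=V−Δ·S=-27.6069
Node (2,2) S=52.4880: V=(p*·19.6170+(1−p*)·7.5448)/1.01=15.7850; Δ=(19.6170−7.5448)/(56.6870−44.6148)=1.0000; B=V−Δ·S=-36.7030
Node (1,0) S=38.2500: V=(p*·5.1966+(1−p*)·0.0000)/1.01=3.5792; Δ=(5.1966−0.0000)/(41.3100−32.5125)=0.5907; B=V−Δ·S=-19.0146
Node (1,1) S=48.6000: V=(p*·15.7850+(1−p*)·5.1966)/1.01=12.4381; Δ=(15.7850−5.1966)/(52.4880−41.3100)=0.9473; B=V−Δ·S=-33.5986
Node (0,0) S=45.0000: V=(p*·12.4381+(1−p*)·3.5792)/1.01=9.6455; Δ=(12.4381−3.5792)/(48.6000−38.2500)=0.8559; B=V−Δ·S=-28.8713
Self-financing check: at every node Δ·S+B equals the discounted successor values.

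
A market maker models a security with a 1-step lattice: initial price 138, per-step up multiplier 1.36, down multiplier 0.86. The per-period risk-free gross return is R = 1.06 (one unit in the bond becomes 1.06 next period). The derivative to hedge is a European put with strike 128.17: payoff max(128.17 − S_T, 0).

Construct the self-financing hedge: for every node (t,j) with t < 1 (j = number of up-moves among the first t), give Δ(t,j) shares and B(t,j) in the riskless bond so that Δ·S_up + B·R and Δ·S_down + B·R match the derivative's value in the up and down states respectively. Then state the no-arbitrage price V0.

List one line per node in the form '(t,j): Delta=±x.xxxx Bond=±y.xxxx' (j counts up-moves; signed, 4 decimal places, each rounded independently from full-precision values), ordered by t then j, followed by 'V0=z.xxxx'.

(0,0): Delta=-0.1375 Bond=24.3517
V0=5.3717

Risk-neutral probability p* = (R−d)/(u−d) = (1.06−0.86)/(1.36−0.86) = 0.4000.
Terminal values V(1,·): V(1,0)=9.4900, V(1,1)=0.0000
Node (0,0) S=138.0000: V=(p*·0.0000+(1−p*)·9.4900)/1.06=5.3717; Δ=(0.0000−9.4900)/(187.6800−118.6800)=-0.1375; B=V−Δ·S=24.3517
Self-financing check: at every node Δ·S+B equals the discounted successor values.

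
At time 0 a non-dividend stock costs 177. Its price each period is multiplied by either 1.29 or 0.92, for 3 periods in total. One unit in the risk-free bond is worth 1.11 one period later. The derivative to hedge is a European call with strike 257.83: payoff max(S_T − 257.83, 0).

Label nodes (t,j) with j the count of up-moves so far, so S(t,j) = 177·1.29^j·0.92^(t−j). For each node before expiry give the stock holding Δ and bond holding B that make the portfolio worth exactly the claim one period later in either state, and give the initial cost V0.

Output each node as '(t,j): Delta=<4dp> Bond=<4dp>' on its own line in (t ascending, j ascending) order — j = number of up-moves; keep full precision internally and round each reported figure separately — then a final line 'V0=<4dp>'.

(0,0): Delta=0.4376 Bond=-61.6599
(1,0): Delta=0.1010 Bond=-13.6297
(1,1): Delta=0.6650 Bond=-120.3705
(2,0): Delta=0.0000 Bond=0.0000
(2,1): Delta=0.1692 Bond=-29.4616
(2,2): Delta=1.0000 Bond=-232.2793
V0=15.7937

The replicating-portfolio and risk-neutral prices coincide; use p* = (1.11−0.92)/(1.29−0.92) = 0.5135 for the latter.
At expiry t=3: V(3,0)=0.0000, V(3,1)=0.0000, V(3,2)=13.1520, V(3,3)=122.1340
Node (2,0) S=149.8128: V=(p*·0.0000+(1−p*)·0.0000)/1.11=0.0000; Δ=(0.0000−0.0000)/(193.2585−137.8278)=0.0000; B=V−Δ·S=0.0000
Node (2,1) S=210.0636: V=(p*·13.1520+(1−p*)·0.0000)/1.11=6.0845; Δ=(13.1520−0.0000)/(270.9820−193.2585)=0.1692; B=V−Δ·S=-29.4616
Node (2,2) S=294.5457: V=(p*·122.1340+(1−p*)·13.1520)/1.11=62.2664; Δ=(122.1340−13.1520)/(379.9640−270.9820)=1.0000; B=V−Δ·S=-232.2793
Node (1,0) S=162.8400: V=(p*·6.0845+(1−p*)·0.0000)/1.11=2.8148; Δ=(6.0845−0.0000)/(210.0636−149.8128)=0.1010; B=V−Δ·S=-13.6297
Node (1,1) S=228.3300: V=(p*·62.2664+(1−p*)·6.0845)/1.11=31.4727; Δ=(62.2664−6.0845)/(294.5457−210.0636)=0.6650; B=V−Δ·S=-120.3705
Node (0,0) S=177.0000: V=(p*·31.4727+(1−p*)·2.8148)/1.11=15.7937; Δ=(31.4727−2.8148)/(228.3300−162.8400)=0.4376; B=V−Δ·S=-61.6599
Check: Δ(0,0)·S0 + B(0,0) = 15.7937 = V0.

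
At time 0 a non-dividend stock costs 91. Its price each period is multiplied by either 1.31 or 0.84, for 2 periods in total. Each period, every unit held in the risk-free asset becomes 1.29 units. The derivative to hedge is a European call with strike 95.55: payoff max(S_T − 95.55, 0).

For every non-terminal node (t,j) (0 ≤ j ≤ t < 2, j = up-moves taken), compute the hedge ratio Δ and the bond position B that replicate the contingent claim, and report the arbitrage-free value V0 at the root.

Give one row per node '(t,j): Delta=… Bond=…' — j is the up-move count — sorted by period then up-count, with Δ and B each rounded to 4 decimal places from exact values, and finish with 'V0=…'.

(0,0): Delta=0.9758 Bond=-55.1847
(1,0): Delta=0.1277 Bond=-6.3542
(1,1): Delta=1.0000 Bond=-74.0698
V0=33.6157

Since d<R<u, set p* = (R−d)/(u−d) = 0.9574; price each node as the discounted p*-expectation of its children.
Terminal payoffs: V(2,0)=0.0000, V(2,1)=4.5864, V(2,2)=60.6151
(1,0): S=76.4400. Δ = (V_up−V_dn)/(S_up−S_dn) = (4.5864−0.0000)/(100.1364−64.2096) = 0.1277. V = [p*·4.5864 + (1−p*)·0.0000]/1.29 = 3.4041. B = V − Δ·S = -6.3542.
(1,1): S=119.2100. Δ = (V_up−V_dn)/(S_up−S_dn) = (60.6151−4.5864)/(156.1651−100.1364) = 1.0000. V = [p*·60.6151 + (1−p*)·4.5864]/1.29 = 45.1402. B = V − Δ·S = -74.0698.
(0,0): S=91.0000. Δ = (V_up−V_dn)/(S_up−S_dn) = (45.1402−3.4041)/(119.2100−76.4400) = 0.9758. V = [p*·45.1402 + (1−p*)·3.4041]/1.29 = 33.6157. B = V − Δ·S = -55.1847.
Each (Δ,B) replicates both successor values, so the strategy is self-financing and V0 is arbitrage-free.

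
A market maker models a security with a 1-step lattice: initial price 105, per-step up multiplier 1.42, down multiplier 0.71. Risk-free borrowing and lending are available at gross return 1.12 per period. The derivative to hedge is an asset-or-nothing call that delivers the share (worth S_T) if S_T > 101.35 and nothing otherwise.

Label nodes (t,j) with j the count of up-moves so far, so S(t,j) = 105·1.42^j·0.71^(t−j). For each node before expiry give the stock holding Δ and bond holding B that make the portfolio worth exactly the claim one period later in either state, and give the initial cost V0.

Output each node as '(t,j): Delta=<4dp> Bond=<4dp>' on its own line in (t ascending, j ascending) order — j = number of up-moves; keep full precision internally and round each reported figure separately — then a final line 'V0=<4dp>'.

Risk-neutral probability p* = (R−d)/(u−d) = (1.12−0.71)/(1.42−0.71) = 0.5775.
At expiry t=1: V(1,0)=0.0000, V(1,1)=149.1000
Node (0,0) S=105.0000: V=(p*·149.1000+(1−p*)·0.0000)/1.12=76.8750; Δ=(149.1000−0.0000)/(149.1000−74.5500)=2.0000; B=V−Δ·S=-133.1250
Check: Δ(0,0)·S0 + B(0,0) = 76.8750 = V0.

(0,0): Delta=2.0000 Bond=-133.1250
V0=76.8750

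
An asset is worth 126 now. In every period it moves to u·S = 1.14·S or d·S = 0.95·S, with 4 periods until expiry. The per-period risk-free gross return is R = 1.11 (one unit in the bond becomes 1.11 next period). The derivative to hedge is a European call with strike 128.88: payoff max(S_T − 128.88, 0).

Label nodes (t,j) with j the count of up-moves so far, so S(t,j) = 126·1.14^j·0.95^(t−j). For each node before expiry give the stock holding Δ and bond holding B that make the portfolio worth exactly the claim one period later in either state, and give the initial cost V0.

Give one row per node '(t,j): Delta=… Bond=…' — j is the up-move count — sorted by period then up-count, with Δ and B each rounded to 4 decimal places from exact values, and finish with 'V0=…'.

Risk-neutral probability p* = (R−d)/(u−d) = (1.11−0.95)/(1.14−0.95) = 0.8421.
Terminal payoffs: V(4,0)=0.0000, V(4,1)=0.0000, V(4,2)=18.9040, V(4,3)=48.4608, V(4,4)=83.9290
Node (3,0) S=108.0292: V=(p*·0.0000+(1−p*)·0.0000)/1.11=0.0000; Δ=(0.0000−0.0000)/(123.1533−102.6278)=0.0000; B=V−Δ·S=0.0000
Node (3,1) S=129.6351: V=(p*·18.9040+(1−p*)·0.0000)/1.11=14.3416; Δ=(18.9040−0.0000)/(147.7840−123.1533)=0.7675; B=V−Δ·S=-85.1532
Node (3,2) S=155.5621: V=(p*·48.4608+(1−p*)·18.9040)/1.11=39.4540; Δ=(48.4608−18.9040)/(177.3408−147.7840)=1.0000; B=V−Δ·S=-116.1081
Node (3,3) S=186.6745: V=(p*·83.9290+(1−p*)·48.4608)/1.11=70.5664; Δ=(83.9290−48.4608)/(212.8090−177.3408)=1.0000; B=V−Δ·S=-116.1081
Node (2,0) S=113.7150: V=(p*·14.3416+(1−p*)·0.0000)/1.11=10.8803; Δ=(14.3416−0.0000)/(129.6351−108.0292)=0.6638; B=V−Δ·S=-64.6018
Node (2,1) S=136.4580: V=(p*·39.4540+(1−p*)·14.3416)/1.11=31.9720; Δ=(39.4540−14.3416)/(155.5621−129.6351)=0.9686; B=V−Δ·S=-100.1986
Node (2,2) S=163.7496: V=(p*·70.5664+(1−p*)·39.4540)/1.11=59.1477; Δ=(70.5664−39.4540)/(186.6745−155.5621)=1.0000; B=V−Δ·S=-104.6019
Node (1,0) S=119.7000: V=(p*·31.9720+(1−p*)·10.8803)/1.11=25.8033; Δ=(31.9720−10.8803)/(136.4580−113.7150)=0.9274; B=V−Δ·S=-85.2055
Node (1,1) S=143.6400: V=(p*·59.1477+(1−p*)·31.9720)/1.11=49.4205; Δ=(59.1477−31.9720)/(163.7496−136.4580)=0.9958; B=V−Δ·S=-93.6096
Node (0,0) S=126.0000: V=(p*·49.4205+(1−p*)·25.8033)/1.11=41.1635; Δ=(49.4205−25.8033)/(143.6400−119.7000)=0.9865; B=V−Δ·S=-83.1375
Self-financing check: at every node Δ·S+B equals the discounted successor values.

(0,0): Delta=0.9865 Bond=-83.1375
(1,0): Delta=0.9274 Bond=-85.2055
(1,1): Delta=0.9958 Bond=-93.6096
(2,0): Delta=0.6638 Bond=-64.6018
(2,1): Delta=0.9686 Bond=-100.1986
(2,2): Delta=1.0000 Bond=-104.6019
(3,0): Delta=0.0000 Bond=0.0000
(3,1): Delta=0.7675 Bond=-85.1532
(3,2): Delta=1.0000 Bond=-116.1081
(3,3): Delta=1.0000 Bond=-116.1081
V0=41.1635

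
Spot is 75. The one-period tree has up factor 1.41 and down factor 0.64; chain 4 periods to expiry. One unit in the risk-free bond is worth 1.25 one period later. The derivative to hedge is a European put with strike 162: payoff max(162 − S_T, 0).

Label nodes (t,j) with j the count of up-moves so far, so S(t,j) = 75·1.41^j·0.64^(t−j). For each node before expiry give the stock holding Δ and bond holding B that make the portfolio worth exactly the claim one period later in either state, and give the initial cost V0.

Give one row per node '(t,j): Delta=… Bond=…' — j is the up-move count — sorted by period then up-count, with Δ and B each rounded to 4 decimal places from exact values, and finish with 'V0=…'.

Under the risk-neutral measure, an up-move has probability p* = (R−d)/(u−d) = 0.7922 and values discount at R = 1.25.
Terminal payoffs: V(4,0)=149.4171, V(4,1)=134.2783, V(4,2)=100.9256, V(4,3)=27.4454, V(4,4)=0.0000
(3,0): S=19.6608. Δ = (V_up−V_dn)/(S_up−S_dn) = (134.2783−149.4171)/(27.7217−12.5829) = -1.0000. V = [p*·134.2783 + (1−p*)·149.4171]/1.25 = 109.9392. B = V − Δ·S = 129.6000.
(3,1): S=43.3152. Δ = (V_up−V_dn)/(S_up−S_dn) = (100.9256−134.2783)/(61.0744−27.7217) = -1.0000. V = [p*·100.9256 + (1−p*)·134.2783]/1.25 = 86.2848. B = V − Δ·S = 129.6000.
(3,2): S=95.4288. Δ = (V_up−V_dn)/(S_up−S_dn) = (27.4454−100.9256)/(134.5546−61.0744) = -1.0000. V = [p*·27.4454 + (1−p*)·100.9256]/1.25 = 34.1712. B = V − Δ·S = 129.6000.
(3,3): S=210.2416. Δ = (V_up−V_dn)/(S_up−S_dn) = (0.0000−27.4454)/(296.4406−134.5546) = -0.1695. V = [p*·0.0000 + (1−p*)·27.4454]/1.25 = 4.5624. B = V − Δ·S = 40.2057.
(2,0): S=30.7200. Δ = (V_up−V_dn)/(S_up−S_dn) = (86.2848−109.9392)/(43.3152−19.6608) = -1.0000. V = [p*·86.2848 + (1−p*)·109.9392]/1.25 = 72.9600. B = V − Δ·S = 103.6800.
(2,1): S=67.6800. Δ = (V_up−V_dn)/(S_up−S_dn) = (34.1712−86.2848)/(95.4288−43.3152) = -1.0000. V = [p*·34.1712 + (1−p*)·86.2848]/1.25 = 36.0000. B = V − Δ·S = 103.6800.
(2,2): S=149.1075. Δ = (V_up−V_dn)/(S_up−S_dn) = (4.5624−34.1712)/(210.2416−95.4288) = -0.2579. V = [p*·4.5624 + (1−p*)·34.1712]/1.25 = 8.5719. B = V − Δ·S = 47.0249.
(1,0): S=48.0000. Δ = (V_up−V_dn)/(S_up−S_dn) = (36.0000−72.9600)/(67.6800−30.7200) = -1.0000. V = [p*·36.0000 + (1−p*)·72.9600]/1.25 = 34.9440. B = V − Δ·S = 82.9440.
(1,1): S=105.7500. Δ = (V_up−V_dn)/(S_up−S_dn) = (8.5719−36.0000)/(149.1075−67.6800) = -0.3368. V = [p*·8.5719 + (1−p*)·36.0000]/1.25 = 11.4170. B = V − Δ·S = 47.0379.
(0,0): S=75.0000. Δ = (V_up−V_dn)/(S_up−S_dn) = (11.4170−34.9440)/(105.7500−48.0000) = -0.4074. V = [p*·11.4170 + (1−p*)·34.9440]/1.25 = 13.0446. B = V − Δ·S = 43.5991.
The time-0 hedge costs 13.0446, which is the no-arbitrage price.

(0,0): Delta=-0.4074 Bond=43.5991
(1,0): Delta=-1.0000 Bond=82.9440
(1,1): Delta=-0.3368 Bond=47.0379
(2,0): Delta=-1.0000 Bond=103.6800
(2,1): Delta=-1.0000 Bond=103.6800
(2,2): Delta=-0.2579 Bond=47.0249
(3,0): Delta=-1.0000 Bond=129.6000
(3,1): Delta=-1.0000 Bond=129.6000
(3,2): Delta=-1.0000 Bond=129.6000
(3,3): Delta=-0.1695 Bond=40.2057
V0=13.0446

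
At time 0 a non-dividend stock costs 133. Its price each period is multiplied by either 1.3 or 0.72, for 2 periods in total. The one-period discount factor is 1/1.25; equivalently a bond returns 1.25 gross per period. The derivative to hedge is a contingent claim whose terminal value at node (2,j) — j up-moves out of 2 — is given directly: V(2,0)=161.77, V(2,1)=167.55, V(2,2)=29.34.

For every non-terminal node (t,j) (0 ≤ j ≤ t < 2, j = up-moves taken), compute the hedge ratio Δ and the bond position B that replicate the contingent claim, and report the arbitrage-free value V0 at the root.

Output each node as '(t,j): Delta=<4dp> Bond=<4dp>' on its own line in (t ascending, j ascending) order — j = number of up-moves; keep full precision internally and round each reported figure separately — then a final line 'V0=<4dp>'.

(0,0): Delta=-1.3046 Bond=206.8567
(1,0): Delta=0.1041 Bond=123.6759
(1,1): Delta=-1.3782 Bond=271.2968
V0=33.3435

Risk-neutral probability p* = (R−d)/(u−d) = (1.25−0.72)/(1.3−0.72) = 0.9138.
At expiry t=2: V(2,0)=161.7700, V(2,1)=167.5500, V(2,2)=29.3400
Node (1,0) S=95.7600: V=(p*·167.5500+(1−p*)·161.7700)/1.25=133.6414; Δ=(167.5500−161.7700)/(124.4880−68.9472)=0.1041; B=V−Δ·S=123.6759
Node (1,1) S=172.9000: V=(p*·29.3400+(1−p*)·167.5500)/1.25=33.0037; Δ=(29.3400−167.5500)/(224.7700−124.4880)=-1.3782; B=V−Δ·S=271.2968
Node (0,0) S=133.0000: V=(p*·33.0037+(1−p*)·133.6414)/1.25=33.3435; Δ=(33.0037−133.6414)/(172.9000−95.7600)=-1.3046; B=V−Δ·S=206.8567
The time-0 hedge costs 33.3435, which is the no-arbitrage price.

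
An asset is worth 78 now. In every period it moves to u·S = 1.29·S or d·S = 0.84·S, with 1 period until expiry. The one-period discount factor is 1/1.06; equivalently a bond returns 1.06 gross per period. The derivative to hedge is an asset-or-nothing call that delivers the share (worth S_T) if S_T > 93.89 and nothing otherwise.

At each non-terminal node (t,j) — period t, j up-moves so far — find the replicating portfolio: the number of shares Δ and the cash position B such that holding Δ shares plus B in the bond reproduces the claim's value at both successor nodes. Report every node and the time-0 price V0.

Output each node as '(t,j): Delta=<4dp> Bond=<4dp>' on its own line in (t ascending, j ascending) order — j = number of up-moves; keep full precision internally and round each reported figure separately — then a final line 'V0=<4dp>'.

The replicating-portfolio and risk-neutral prices coincide; use p* = (1.06−0.84)/(1.29−0.84) = 0.4889 for the latter.
Payoff layer (t=1): V(1,0)=0.0000, V(1,1)=100.6200
Node (0,0) S=78.0000: V=(p*·100.6200+(1−p*)·0.0000)/1.06=46.4075; Δ=(100.6200−0.0000)/(100.6200−65.5200)=2.8667; B=V−Δ·S=-177.1925
Each (Δ,B) replicates both successor values, so the strategy is self-financing and V0 is arbitrage-free.

(0,0): Delta=2.8667 Bond=-177.1925
V0=46.4075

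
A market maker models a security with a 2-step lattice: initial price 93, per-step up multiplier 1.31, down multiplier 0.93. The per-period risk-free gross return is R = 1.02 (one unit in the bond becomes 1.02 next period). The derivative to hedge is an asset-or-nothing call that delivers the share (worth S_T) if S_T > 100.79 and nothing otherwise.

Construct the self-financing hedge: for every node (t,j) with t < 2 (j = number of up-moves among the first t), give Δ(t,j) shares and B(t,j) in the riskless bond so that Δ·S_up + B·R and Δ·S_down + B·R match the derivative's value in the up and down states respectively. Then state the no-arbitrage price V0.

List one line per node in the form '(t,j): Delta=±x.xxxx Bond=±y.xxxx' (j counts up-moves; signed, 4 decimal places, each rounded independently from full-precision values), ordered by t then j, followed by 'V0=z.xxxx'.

(0,0): Delta=2.7029 Bond=-203.3998
(1,0): Delta=3.4474 Bond=-271.8544
(1,1): Delta=1.0000 Bond=0.0000
V0=47.9726

Under the risk-neutral measure, an up-move has probability p* = (R−d)/(u−d) = 0.2368 and values discount at R = 1.02.
At expiry t=2: V(2,0)=0.0000, V(2,1)=113.3019, V(2,2)=159.5973
  t=1,j=0: stock 86.4900 → up 113.3019 (V=113.3019), down 80.4357 (V=0.0000). Price 26.3085; hedge Δ=3.4474, bond B=-271.8544.
  t=1,j=1: stock 121.8300 → up 159.5973 (V=159.5973), down 113.3019 (V=113.3019). Price 121.8300; hedge Δ=1.0000, bond B=0.0000.
  t=0,j=0: stock 93.0000 → up 121.8300 (V=121.8300), down 86.4900 (V=26.3085). Price 47.9726; hedge Δ=2.7029, bond B=-203.3998.
Each (Δ,B) replicates both successor values, so the strategy is self-financing and V0 is arbitrage-free.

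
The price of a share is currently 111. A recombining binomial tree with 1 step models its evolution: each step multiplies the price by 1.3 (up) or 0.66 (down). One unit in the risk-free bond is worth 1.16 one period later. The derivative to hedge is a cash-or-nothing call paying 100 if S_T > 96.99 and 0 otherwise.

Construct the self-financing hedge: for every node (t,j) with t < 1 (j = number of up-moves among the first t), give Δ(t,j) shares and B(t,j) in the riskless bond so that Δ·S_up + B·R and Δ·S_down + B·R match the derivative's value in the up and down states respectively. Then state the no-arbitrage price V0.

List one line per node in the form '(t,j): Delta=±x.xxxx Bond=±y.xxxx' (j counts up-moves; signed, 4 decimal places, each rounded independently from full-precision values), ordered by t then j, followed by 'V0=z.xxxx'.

Risk-neutral probability p* = (R−d)/(u−d) = (1.16−0.66)/(1.3−0.66) = 0.7812.
At expiry t=1: V(1,0)=0.0000, V(1,1)=100.0000
Node (0,0) S=111.0000: V=(p*·100.0000+(1−p*)·0.0000)/1.16=67.3491; Δ=(100.0000−0.0000)/(144.3000−73.2600)=1.4077; B=V−Δ·S=-88.9009
Self-financing check: at every node Δ·S+B equals the discounted successor values.

(0,0): Delta=1.4077 Bond=-88.9009
V0=67.3491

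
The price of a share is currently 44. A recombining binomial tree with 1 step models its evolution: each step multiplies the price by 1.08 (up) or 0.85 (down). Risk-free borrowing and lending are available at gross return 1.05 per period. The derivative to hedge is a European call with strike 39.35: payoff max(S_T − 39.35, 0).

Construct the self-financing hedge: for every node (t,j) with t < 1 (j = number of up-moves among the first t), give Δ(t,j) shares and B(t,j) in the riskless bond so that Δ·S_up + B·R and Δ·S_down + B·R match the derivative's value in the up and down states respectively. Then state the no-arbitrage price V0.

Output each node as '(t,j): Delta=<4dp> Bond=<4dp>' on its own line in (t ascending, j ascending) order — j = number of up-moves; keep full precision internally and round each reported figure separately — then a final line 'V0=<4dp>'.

(0,0): Delta=0.8073 Bond=-28.7557
V0=6.7660

Since d<R<u, set p* = (R−d)/(u−d) = 0.8696; price each node as the discounted p*-expectation of its children.
Terminal payoffs: V(1,0)=0.0000, V(1,1)=8.1700
Node (0,0) S=44.0000: V=(p*·8.1700+(1−p*)·0.0000)/1.05=6.7660; Δ=(8.1700−0.0000)/(47.5200−37.4000)=0.8073; B=V−Δ·S=-28.7557
Each (Δ,B) replicates both successor values, so the strategy is self-financing and V0 is arbitrage-free.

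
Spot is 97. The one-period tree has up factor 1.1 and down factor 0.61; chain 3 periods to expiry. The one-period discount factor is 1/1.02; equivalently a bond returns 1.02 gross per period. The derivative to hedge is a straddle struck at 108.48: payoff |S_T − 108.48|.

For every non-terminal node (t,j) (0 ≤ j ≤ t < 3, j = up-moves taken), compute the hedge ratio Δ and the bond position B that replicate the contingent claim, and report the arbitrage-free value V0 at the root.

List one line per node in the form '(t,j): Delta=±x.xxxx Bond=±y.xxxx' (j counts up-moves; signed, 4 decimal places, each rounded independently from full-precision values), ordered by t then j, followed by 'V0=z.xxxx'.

(0,0): Delta=-0.4159 Bond=68.3407
(1,0): Delta=-1.0000 Bond=104.2676
(1,1): Delta=-0.3527 Bond=62.9641
(2,0): Delta=-1.0000 Bond=106.3529
(2,1): Delta=-1.0000 Bond=106.3529
(2,2): Delta=-0.2827 Bond=56.0029
V0=27.9966

Under the risk-neutral measure, an up-move has probability p* = (R−d)/(u−d) = 0.8367 and values discount at R = 1.02.
Payoff layer (t=3): V(3,0)=86.4628, V(3,1)=68.7769, V(3,2)=36.8843, V(3,3)=20.6270
(2,0): S=36.0937. Δ = (V_up−V_dn)/(S_up−S_dn) = (68.7769−86.4628)/(39.7031−22.0172) = -1.0000. V = [p*·68.7769 + (1−p*)·86.4628]/1.02 = 70.2592. B = V − Δ·S = 106.3529.
(2,1): S=65.0870. Δ = (V_up−V_dn)/(S_up−S_dn) = (36.8843−68.7769)/(71.5957−39.7031) = -1.0000. V = [p*·36.8843 + (1−p*)·68.7769]/1.02 = 41.2659. B = V − Δ·S = 106.3529.
(2,2): S=117.3700. Δ = (V_up−V_dn)/(S_up−S_dn) = (20.6270−36.8843)/(129.1070−71.5957) = -0.2827. V = [p*·20.6270 + (1−p*)·36.8843]/1.02 = 22.8248. B = V − Δ·S = 56.0029.
(1,0): S=59.1700. Δ = (V_up−V_dn)/(S_up−S_dn) = (41.2659−70.2592)/(65.0870−36.0937) = -1.0000. V = [p*·41.2659 + (1−p*)·70.2592]/1.02 = 45.0976. B = V − Δ·S = 104.2676.
(1,1): S=106.7000. Δ = (V_up−V_dn)/(S_up−S_dn) = (22.8248−41.2659)/(117.3700−65.0870) = -0.3527. V = [p*·22.8248 + (1−p*)·41.2659]/1.02 = 25.3290. B = V − Δ·S = 62.9641.
(0,0): S=97.0000. Δ = (V_up−V_dn)/(S_up−S_dn) = (25.3290−45.0976)/(106.7000−59.1700) = -0.4159. V = [p*·25.3290 + (1−p*)·45.0976]/1.02 = 27.9966. B = V − Δ·S = 68.3407.
Root portfolio cost Δ·97+B reproduces V0=27.9966.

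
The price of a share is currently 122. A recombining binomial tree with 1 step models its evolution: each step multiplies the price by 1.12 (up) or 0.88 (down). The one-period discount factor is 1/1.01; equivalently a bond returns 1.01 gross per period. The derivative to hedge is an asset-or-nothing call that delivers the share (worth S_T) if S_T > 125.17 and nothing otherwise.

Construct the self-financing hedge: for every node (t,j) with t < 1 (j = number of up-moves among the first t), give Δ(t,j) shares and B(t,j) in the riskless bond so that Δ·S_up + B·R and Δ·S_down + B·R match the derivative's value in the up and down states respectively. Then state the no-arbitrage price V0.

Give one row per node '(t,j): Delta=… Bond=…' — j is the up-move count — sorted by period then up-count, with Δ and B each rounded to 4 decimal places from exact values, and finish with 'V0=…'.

Risk-neutral probability p* = (R−d)/(u−d) = (1.01−0.88)/(1.12−0.88) = 0.5417.
At expiry t=1: V(1,0)=0.0000, V(1,1)=136.6400
  t=0,j=0: stock 122.0000 → up 136.6400 (V=136.6400), down 107.3600 (V=0.0000). Price 73.2805; hedge Δ=4.6667, bond B=-496.0528.
The time-0 hedge costs 73.2805, which is the no-arbitrage price.

(0,0): Delta=4.6667 Bond=-496.0528
V0=73.2805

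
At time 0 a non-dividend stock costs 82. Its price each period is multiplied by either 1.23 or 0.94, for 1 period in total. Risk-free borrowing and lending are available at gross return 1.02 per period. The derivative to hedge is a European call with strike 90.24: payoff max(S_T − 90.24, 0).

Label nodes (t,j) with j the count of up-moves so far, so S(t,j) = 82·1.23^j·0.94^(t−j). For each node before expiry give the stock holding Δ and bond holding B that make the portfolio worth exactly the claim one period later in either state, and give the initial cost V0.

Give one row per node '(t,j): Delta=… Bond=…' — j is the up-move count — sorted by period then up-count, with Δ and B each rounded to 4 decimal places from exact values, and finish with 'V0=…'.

Since d<R<u, set p* = (R−d)/(u−d) = 0.2759; price each node as the discounted p*-expectation of its children.
At expiry t=1: V(1,0)=0.0000, V(1,1)=10.6200
Node (0,0) S=82.0000: V=(p*·10.6200+(1−p*)·0.0000)/1.02=2.8722; Δ=(10.6200−0.0000)/(100.8600−77.0800)=0.4466; B=V−Δ·S=-33.7485
Check: Δ(0,0)·S0 + B(0,0) = 2.8722 = V0.

(0,0): Delta=0.4466 Bond=-33.7485
V0=2.8722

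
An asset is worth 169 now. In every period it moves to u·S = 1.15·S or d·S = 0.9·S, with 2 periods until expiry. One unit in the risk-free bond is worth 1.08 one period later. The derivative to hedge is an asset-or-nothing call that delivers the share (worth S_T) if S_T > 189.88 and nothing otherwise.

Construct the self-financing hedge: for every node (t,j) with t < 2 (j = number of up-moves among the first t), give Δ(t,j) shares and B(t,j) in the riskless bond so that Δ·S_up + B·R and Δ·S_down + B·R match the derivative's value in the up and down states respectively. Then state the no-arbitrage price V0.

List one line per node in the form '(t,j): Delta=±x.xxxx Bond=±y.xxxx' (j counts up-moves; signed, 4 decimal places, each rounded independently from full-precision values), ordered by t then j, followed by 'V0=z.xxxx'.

The replicating-portfolio and risk-neutral prices coincide; use p* = (1.08−0.9)/(1.15−0.9) = 0.7200 for the latter.
At expiry t=2: V(2,0)=0.0000, V(2,1)=0.0000, V(2,2)=223.5025
Node (1,0) S=152.1000: V=(p*·0.0000+(1−p*)·0.0000)/1.08=0.0000; Δ=(0.0000−0.0000)/(174.9150−136.8900)=0.0000; B=V−Δ·S=0.0000
Node (1,1) S=194.3500: V=(p*·223.5025+(1−p*)·0.0000)/1.08=149.0017; Δ=(223.5025−0.0000)/(223.5025−174.9150)=4.6000; B=V−Δ·S=-745.0083
Node (0,0) S=169.0000: V=(p*·149.0017+(1−p*)·0.0000)/1.08=99.3344; Δ=(149.0017−0.0000)/(194.3500−152.1000)=3.5267; B=V−Δ·S=-496.6722
Self-financing check: at every node Δ·S+B equals the discounted successor values.

(0,0): Delta=3.5267 Bond=-496.6722
(1,0): Delta=0.0000 Bond=0.0000
(1,1): Delta=4.6000 Bond=-745.0083
V0=99.3344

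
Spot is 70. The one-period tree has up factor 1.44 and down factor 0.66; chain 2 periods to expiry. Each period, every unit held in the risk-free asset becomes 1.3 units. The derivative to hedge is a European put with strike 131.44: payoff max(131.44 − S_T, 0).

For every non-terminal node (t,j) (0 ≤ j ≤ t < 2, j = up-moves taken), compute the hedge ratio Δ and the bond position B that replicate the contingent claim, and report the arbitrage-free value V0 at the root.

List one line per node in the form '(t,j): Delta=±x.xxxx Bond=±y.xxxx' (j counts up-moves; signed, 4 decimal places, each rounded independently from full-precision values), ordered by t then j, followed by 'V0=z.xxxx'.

(0,0): Delta=-0.8415 Bond=72.1420
(1,0): Delta=-1.0000 Bond=101.1077
(1,1): Delta=-0.8256 Bond=92.1827
V0=13.2376

Since d<R<u, set p* = (R−d)/(u−d) = 0.8205; price each node as the discounted p*-expectation of its children.
At expiry t=2: V(2,0)=100.9480, V(2,1)=64.9120, V(2,2)=0.0000
Node (1,0) S=46.2000: V=(p*·64.9120+(1−p*)·100.9480)/1.3=54.9077; Δ=(64.9120−100.9480)/(66.5280−30.4920)=-1.0000; B=V−Δ·S=101.1077
Node (1,1) S=100.8000: V=(p*·0.0000+(1−p*)·64.9120)/1.3=8.9622; Δ=(0.0000−64.9120)/(145.1520−66.5280)=-0.8256; B=V−Δ·S=92.1827
Node (0,0) S=70.0000: V=(p*·8.9622+(1−p*)·54.9077)/1.3=13.2376; Δ=(8.9622−54.9077)/(100.8000−46.2000)=-0.8415; B=V−Δ·S=72.1420
Check: Δ(0,0)·S0 + B(0,0) = 13.2376 = V0.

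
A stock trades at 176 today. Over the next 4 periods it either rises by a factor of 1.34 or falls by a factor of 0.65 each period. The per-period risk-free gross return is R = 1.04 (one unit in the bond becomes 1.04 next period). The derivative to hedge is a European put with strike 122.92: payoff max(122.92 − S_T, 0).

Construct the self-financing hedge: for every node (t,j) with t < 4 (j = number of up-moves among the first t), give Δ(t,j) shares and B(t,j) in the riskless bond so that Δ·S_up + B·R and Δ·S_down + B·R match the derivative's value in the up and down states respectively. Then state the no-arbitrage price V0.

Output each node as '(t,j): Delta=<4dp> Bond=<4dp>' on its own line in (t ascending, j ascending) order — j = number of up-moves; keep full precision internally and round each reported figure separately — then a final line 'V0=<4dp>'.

Under the risk-neutral measure, an up-move has probability p* = (R−d)/(u−d) = 0.5652 and values discount at R = 1.04.
Terminal payoffs: V(4,0)=91.5029, V(4,1)=58.1524, V(4,2)=0.0000, V(4,3)=0.0000, V(4,4)=0.0000
Node (3,0) S=48.3340: V=(p*·58.1524+(1−p*)·91.5029)/1.04=69.8583; Δ=(58.1524−91.5029)/(64.7676−31.4171)=-1.0000; B=V−Δ·S=118.1923
Node (3,1) S=99.6424: V=(p*·0.0000+(1−p*)·58.1524)/1.04=24.3112; Δ=(0.0000−58.1524)/(133.5208−64.7676)=-0.8458; B=V−Δ·S=108.5901
Node (3,2) S=205.4166: V=(p*·0.0000+(1−p*)·0.0000)/1.04=0.0000; Δ=(0.0000−0.0000)/(275.2583−133.5208)=0.0000; B=V−Δ·S=0.0000
Node (3,3) S=423.4743: V=(p*·0.0000+(1−p*)·0.0000)/1.04=0.0000; Δ=(0.0000−0.0000)/(567.4556−275.2583)=0.0000; B=V−Δ·S=0.0000
Node (2,0) S=74.3600: V=(p*·24.3112+(1−p*)·69.8583)/1.04=42.4176; Δ=(24.3112−69.8583)/(99.6424−48.3340)=-0.8877; B=V−Δ·S=108.4279
Node (2,1) S=153.2960: V=(p*·0.0000+(1−p*)·24.3112)/1.04=10.1636; Δ=(0.0000−24.3112)/(205.4166−99.6424)=-0.2298; B=V−Δ·S=45.3972
Node (2,2) S=316.0256: V=(p*·0.0000+(1−p*)·0.0000)/1.04=0.0000; Δ=(0.0000−0.0000)/(423.4743−205.4166)=0.0000; B=V−Δ·S=0.0000
Node (1,0) S=114.4000: V=(p*·10.1636+(1−p*)·42.4176)/1.04=23.2568; Δ=(10.1636−42.4176)/(153.2960−74.3600)=-0.4086; B=V−Δ·S=70.0018
Node (1,1) S=235.8400: V=(p*·0.0000+(1−p*)·10.1636)/1.04=4.2490; Δ=(0.0000−10.1636)/(316.0256−153.2960)=-0.0625; B=V−Δ·S=18.9788
Node (0,0) S=176.0000: V=(p*·4.2490+(1−p*)·23.2568)/1.04=12.0320; Δ=(4.2490−23.2568)/(235.8400−114.4000)=-0.1565; B=V−Δ·S=39.5795
The time-0 hedge costs 12.0320, which is the no-arbitrage price.

(0,0): Delta=-0.1565 Bond=39.5795
(1,0): Delta=-0.4086 Bond=70.0018
(1,1): Delta=-0.0625 Bond=18.9788
(2,0): Delta=-0.8877 Bond=108.4279
(2,1): Delta=-0.2298 Bond=45.3972
(2,2): Delta=0.0000 Bond=0.0000
(3,0): Delta=-1.0000 Bond=118.1923
(3,1): Delta=-0.8458 Bond=108.5901
(3,2): Delta=0.0000 Bond=0.0000
(3,3): Delta=0.0000 Bond=0.0000
V0=12.0320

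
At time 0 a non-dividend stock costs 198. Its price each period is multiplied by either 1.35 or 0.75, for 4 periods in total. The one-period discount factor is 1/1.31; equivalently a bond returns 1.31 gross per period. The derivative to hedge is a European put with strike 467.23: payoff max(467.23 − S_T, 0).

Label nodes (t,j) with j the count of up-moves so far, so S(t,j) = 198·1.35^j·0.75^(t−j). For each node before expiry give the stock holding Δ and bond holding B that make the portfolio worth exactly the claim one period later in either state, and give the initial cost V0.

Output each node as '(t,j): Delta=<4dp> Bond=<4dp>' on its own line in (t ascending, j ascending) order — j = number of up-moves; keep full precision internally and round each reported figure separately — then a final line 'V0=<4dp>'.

Since d<R<u, set p* = (R−d)/(u−d) = 0.9333; price each node as the discounted p*-expectation of its children.
Terminal values V(4,·): V(4,0)=404.5816, V(4,1)=354.4628, V(4,2)=264.2491, V(4,3)=101.8643, V(4,4)=0.0000
Node (3,0) S=83.5312: V=(p*·354.4628+(1−p*)·404.5816)/1.31=273.1329; Δ=(354.4628−404.5816)/(112.7672−62.6484)=-1.0000; B=V−Δ·S=356.6641
Node (3,1) S=150.3563: V=(p*·264.2491+(1−p*)·354.4628)/1.31=206.3079; Δ=(264.2491−354.4628)/(202.9809−112.7672)=-1.0000; B=V−Δ·S=356.6641
Node (3,2) S=270.6413: V=(p*·101.8643+(1−p*)·264.2491)/1.31=86.0229; Δ=(101.8643−264.2491)/(365.3657−202.9809)=-1.0000; B=V−Δ·S=356.6641
Node (3,3) S=487.1543: V=(p*·0.0000+(1−p*)·101.8643)/1.31=5.1839; Δ=(0.0000−101.8643)/(657.6582−365.3657)=-0.3485; B=V−Δ·S=174.9578
Node (2,0) S=111.3750: V=(p*·206.3079+(1−p*)·273.1329)/1.31=160.8877; Δ=(206.3079−273.1329)/(150.3563−83.5312)=-1.0000; B=V−Δ·S=272.2627
Node (2,1) S=200.4750: V=(p*·86.0229+(1−p*)·206.3079)/1.31=71.7877; Δ=(86.0229−206.3079)/(270.6413−150.3563)=-1.0000; B=V−Δ·S=272.2627
Node (2,2) S=360.8550: V=(p*·5.1839+(1−p*)·86.0229)/1.31=8.0711; Δ=(5.1839−86.0229)/(487.1543−270.6413)=-0.3734; B=V−Δ·S=142.8027
Node (1,0) S=148.5000: V=(p*·71.7877+(1−p*)·160.8877)/1.31=59.3341; Δ=(71.7877−160.8877)/(200.4750−111.3750)=-1.0000; B=V−Δ·S=207.8341
Node (1,1) S=267.3000: V=(p*·8.0711+(1−p*)·71.7877)/1.31=9.4037; Δ=(8.0711−71.7877)/(360.8550−200.4750)=-0.3973; B=V−Δ·S=115.5980
Node (0,0) S=198.0000: V=(p*·9.4037+(1−p*)·59.3341)/1.31=9.7194; Δ=(9.4037−59.3341)/(267.3000−148.5000)=-0.4203; B=V−Δ·S=92.9367
Self-financing check: at every node Δ·S+B equals the discounted successor values.

(0,0): Delta=-0.4203 Bond=92.9367
(1,0): Delta=-1.0000 Bond=207.8341
(1,1): Delta=-0.3973 Bond=115.5980
(2,0): Delta=-1.0000 Bond=272.2627
(2,1): Delta=-1.0000 Bond=272.2627
(2,2): Delta=-0.3734 Bond=142.8027
(3,0): Delta=-1.0000 Bond=356.6641
(3,1): Delta=-1.0000 Bond=356.6641
(3,2): Delta=-1.0000 Bond=356.6641
(3,3): Delta=-0.3485 Bond=174.9578
V0=9.7194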